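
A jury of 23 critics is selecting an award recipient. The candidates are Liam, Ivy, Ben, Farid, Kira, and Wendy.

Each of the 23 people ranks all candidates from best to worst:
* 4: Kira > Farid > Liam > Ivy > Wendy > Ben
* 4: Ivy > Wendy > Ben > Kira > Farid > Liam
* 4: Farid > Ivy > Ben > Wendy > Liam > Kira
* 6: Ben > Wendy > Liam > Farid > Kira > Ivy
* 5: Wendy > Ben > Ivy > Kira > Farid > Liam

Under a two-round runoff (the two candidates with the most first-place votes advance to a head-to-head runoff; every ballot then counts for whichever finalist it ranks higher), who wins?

Wendy

Round 1 first-place votes: Liam 0, Ivy 4, Ben 6, Farid 4, Kira 4, Wendy 5. Ben and Wendy advance.
Runoff: Ben is ranked above Wendy on 10 ballots, Wendy above Ben on 13.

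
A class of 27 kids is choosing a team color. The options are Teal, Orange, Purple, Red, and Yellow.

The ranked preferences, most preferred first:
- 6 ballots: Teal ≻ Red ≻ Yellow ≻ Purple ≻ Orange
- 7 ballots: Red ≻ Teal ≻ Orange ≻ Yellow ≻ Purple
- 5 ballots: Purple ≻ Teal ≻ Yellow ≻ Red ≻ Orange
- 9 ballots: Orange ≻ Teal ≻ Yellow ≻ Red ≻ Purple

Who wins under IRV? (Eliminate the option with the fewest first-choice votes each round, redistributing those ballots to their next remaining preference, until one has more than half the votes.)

Teal

Round 1: Teal 6, Orange 9, Purple 5, Red 7, Yellow 0. Yellow eliminated.
Round 2: Teal 6, Orange 9, Purple 5, Red 7. Purple eliminated.
Round 3: Teal 11, Orange 9, Red 7. Red eliminated.
Round 4: Teal 18, Orange 9. Teal has a majority (≥14).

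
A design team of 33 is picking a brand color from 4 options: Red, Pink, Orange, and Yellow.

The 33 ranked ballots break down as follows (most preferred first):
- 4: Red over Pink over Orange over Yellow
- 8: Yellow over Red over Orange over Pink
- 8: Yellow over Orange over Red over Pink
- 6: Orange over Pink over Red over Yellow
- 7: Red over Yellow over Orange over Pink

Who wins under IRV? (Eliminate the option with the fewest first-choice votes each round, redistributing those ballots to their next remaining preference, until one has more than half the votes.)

Red

Round 1: Red 11, Pink 0, Orange 6, Yellow 16. Pink eliminated.
Round 2: Red 11, Orange 6, Yellow 16. Orange eliminated.
Round 3: Red 17, Yellow 16. Red has a majority (≥17).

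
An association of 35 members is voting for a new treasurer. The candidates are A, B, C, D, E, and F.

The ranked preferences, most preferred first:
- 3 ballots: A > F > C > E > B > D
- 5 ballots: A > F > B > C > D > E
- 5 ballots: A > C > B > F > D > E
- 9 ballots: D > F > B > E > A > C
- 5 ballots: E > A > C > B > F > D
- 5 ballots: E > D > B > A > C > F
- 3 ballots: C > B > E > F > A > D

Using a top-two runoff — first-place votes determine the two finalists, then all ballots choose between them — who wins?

Round 1 first-place votes: A 13, B 0, C 3, D 9, E 10, F 0. A and E advance.
Runoff: A is ranked above E on 13 ballots, E above A on 22.

E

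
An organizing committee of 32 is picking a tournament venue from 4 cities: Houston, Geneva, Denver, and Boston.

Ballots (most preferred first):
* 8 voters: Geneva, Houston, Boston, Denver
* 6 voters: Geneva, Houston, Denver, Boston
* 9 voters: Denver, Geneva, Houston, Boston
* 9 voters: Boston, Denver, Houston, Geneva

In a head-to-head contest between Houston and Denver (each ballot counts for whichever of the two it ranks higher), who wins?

Houston is ranked above Denver on 14 ballots; Denver above Houston on 18.

Denver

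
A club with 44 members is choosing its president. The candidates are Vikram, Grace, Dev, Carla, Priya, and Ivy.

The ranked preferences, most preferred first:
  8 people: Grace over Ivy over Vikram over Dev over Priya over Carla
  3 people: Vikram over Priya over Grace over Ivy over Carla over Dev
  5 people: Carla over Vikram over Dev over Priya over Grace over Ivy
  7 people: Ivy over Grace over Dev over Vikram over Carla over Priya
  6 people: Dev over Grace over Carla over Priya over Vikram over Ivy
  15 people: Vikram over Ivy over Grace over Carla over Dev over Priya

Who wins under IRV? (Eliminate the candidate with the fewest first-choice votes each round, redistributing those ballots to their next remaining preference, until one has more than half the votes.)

Round 1: Vikram 18, Grace 8, Dev 6, Carla 5, Priya 0, Ivy 7. Priya eliminated.
Round 2: Vikram 18, Grace 8, Dev 6, Carla 5, Ivy 7. Carla eliminated.
Round 3: Vikram 23, Grace 8, Dev 6, Ivy 7. Vikram has a majority (≥23).

Vikram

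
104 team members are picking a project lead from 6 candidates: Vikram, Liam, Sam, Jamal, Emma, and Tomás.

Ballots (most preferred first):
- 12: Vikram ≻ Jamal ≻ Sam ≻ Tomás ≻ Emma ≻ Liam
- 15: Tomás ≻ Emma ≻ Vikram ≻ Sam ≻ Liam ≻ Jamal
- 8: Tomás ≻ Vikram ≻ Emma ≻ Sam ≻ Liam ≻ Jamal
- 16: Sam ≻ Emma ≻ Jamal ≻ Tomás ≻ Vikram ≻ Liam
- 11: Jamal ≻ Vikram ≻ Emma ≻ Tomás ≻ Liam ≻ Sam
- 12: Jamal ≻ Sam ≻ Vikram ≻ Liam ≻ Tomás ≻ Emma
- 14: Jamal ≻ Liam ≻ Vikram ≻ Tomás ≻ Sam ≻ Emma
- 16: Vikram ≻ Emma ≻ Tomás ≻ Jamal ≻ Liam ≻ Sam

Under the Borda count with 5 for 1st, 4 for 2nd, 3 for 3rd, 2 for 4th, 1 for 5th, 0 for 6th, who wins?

Vikram: 12×5 + 15×3 + 8×4 + 16×1 + 11×4 + 12×3 + 14×3 + 16×5 = 355
Liam: 12×0 + 15×1 + 8×1 + 16×0 + 11×1 + 12×2 + 14×4 + 16×1 = 130
Sam: 12×3 + 15×2 + 8×2 + 16×5 + 11×0 + 12×4 + 14×1 + 16×0 = 224
Jamal: 12×4 + 15×0 + 8×0 + 16×3 + 11×5 + 12×5 + 14×5 + 16×2 = 313
Emma: 12×1 + 15×4 + 8×3 + 16×4 + 11×3 + 12×0 + 14×0 + 16×4 = 257
Tomás: 12×2 + 15×5 + 8×5 + 16×2 + 11×2 + 12×1 + 14×2 + 16×3 = 281

Vikram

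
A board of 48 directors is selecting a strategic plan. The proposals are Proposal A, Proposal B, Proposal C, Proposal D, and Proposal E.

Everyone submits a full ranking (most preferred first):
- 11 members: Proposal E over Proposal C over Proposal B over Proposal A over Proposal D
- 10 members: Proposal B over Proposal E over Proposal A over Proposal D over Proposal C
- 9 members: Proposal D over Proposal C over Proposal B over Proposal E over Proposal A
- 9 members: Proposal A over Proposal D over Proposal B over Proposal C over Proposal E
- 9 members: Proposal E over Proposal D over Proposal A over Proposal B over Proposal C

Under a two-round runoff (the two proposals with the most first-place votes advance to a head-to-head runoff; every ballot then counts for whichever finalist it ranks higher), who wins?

Round 1 first-place votes: Proposal A 9, Proposal B 10, Proposal C 0, Proposal D 9, Proposal E 20. Proposal E and Proposal B advance.
Runoff: Proposal E is ranked above Proposal B on 20 ballots, Proposal B above Proposal E on 28.

Proposal B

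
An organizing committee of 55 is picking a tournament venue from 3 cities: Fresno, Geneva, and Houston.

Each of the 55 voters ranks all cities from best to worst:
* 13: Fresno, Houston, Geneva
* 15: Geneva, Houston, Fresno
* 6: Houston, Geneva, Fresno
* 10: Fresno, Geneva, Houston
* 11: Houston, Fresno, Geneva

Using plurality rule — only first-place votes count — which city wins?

Fresno

First-place votes: Fresno 23, Geneva 15, Houston 17.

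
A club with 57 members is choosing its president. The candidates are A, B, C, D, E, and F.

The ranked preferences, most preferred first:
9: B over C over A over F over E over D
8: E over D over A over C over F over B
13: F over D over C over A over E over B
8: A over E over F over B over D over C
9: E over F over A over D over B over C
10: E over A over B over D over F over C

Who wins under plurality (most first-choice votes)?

First-place votes: A 8, B 9, C 0, D 0, E 27, F 13.

E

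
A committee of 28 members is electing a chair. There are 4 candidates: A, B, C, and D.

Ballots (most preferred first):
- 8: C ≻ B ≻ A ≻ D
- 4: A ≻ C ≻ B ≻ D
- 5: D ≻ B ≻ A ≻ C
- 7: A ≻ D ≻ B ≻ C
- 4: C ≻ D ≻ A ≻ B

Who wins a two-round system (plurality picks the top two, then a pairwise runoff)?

Round 1 first-place votes: A 11, B 0, C 12, D 5. C and A advance.
Runoff: C is ranked above A on 12 ballots, A above C on 16.

A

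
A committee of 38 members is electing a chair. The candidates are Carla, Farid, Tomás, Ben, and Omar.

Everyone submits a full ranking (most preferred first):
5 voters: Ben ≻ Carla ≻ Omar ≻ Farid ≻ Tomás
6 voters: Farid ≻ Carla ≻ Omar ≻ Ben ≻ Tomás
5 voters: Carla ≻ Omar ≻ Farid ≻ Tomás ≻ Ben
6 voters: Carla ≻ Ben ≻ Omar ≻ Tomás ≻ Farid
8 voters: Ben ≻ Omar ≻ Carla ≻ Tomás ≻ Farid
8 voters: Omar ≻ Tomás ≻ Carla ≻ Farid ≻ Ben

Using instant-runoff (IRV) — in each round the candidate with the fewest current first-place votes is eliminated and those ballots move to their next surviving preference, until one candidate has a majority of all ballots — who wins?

Carla

Round 1: Carla 11, Farid 6, Tomás 0, Ben 13, Omar 8. Tomás eliminated.
Round 2: Carla 11, Farid 6, Ben 13, Omar 8. Farid eliminated.
Round 3: Carla 17, Ben 13, Omar 8. Omar eliminated.
Round 4: Carla 25, Ben 13. Carla has a majority (≥20).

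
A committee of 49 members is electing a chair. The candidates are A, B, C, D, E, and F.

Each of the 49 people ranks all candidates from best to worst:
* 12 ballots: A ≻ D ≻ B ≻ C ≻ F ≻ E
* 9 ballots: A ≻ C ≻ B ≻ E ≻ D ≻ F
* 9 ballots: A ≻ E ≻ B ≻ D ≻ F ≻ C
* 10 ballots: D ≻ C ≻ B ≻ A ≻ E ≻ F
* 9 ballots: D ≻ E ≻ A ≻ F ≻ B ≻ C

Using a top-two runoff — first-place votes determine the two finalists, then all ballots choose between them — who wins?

Round 1 first-place votes: A 30, B 0, C 0, D 19, E 0, F 0. A and D advance.
Runoff: A is ranked above D on 30 ballots, D above A on 19.

A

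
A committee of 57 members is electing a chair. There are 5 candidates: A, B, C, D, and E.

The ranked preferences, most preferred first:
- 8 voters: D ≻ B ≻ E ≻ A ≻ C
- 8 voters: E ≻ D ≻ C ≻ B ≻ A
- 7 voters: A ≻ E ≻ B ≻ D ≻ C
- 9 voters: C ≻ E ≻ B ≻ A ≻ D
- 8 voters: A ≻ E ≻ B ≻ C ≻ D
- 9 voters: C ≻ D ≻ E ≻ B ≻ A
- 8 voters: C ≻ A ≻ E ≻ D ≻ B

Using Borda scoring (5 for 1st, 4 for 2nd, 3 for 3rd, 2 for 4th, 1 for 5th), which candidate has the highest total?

E

A: 8×2 + 8×1 + 7×5 + 9×2 + 8×5 + 9×1 + 8×4 = 158
B: 8×4 + 8×2 + 7×3 + 9×3 + 8×3 + 9×2 + 8×1 = 146
C: 8×1 + 8×3 + 7×1 + 9×5 + 8×2 + 9×5 + 8×5 = 185
D: 8×5 + 8×4 + 7×2 + 9×1 + 8×1 + 9×4 + 8×2 = 155
E: 8×3 + 8×5 + 7×4 + 9×4 + 8×4 + 9×3 + 8×3 = 211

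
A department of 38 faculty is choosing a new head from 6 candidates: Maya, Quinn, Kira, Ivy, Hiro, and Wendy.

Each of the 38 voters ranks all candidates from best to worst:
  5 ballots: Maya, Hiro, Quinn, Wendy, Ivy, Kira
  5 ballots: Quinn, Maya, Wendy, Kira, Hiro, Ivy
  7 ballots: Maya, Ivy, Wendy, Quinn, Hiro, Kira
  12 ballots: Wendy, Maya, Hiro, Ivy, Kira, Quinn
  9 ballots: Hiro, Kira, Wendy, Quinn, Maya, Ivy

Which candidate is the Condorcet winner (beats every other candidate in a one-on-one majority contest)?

Wendy vs Maya: 21–17
Wendy vs Quinn: 28–10
Wendy vs Kira: 29–9
Wendy vs Ivy: 31–7
Wendy vs Hiro: 24–14
Wendy beats every other candidate.

Wendy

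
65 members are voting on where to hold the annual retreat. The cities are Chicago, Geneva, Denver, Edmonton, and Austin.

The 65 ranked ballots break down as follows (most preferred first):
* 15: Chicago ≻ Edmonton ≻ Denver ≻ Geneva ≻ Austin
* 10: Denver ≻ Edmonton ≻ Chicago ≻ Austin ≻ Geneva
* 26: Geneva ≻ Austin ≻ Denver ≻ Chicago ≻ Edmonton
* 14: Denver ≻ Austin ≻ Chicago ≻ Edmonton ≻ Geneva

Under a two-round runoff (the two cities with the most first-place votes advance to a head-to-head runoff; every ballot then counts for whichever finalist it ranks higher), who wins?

Round 1 first-place votes: Chicago 15, Geneva 26, Denver 24, Edmonton 0, Austin 0. Geneva and Denver advance.
Runoff: Geneva is ranked above Denver on 26 ballots, Denver above Geneva on 39.

Denver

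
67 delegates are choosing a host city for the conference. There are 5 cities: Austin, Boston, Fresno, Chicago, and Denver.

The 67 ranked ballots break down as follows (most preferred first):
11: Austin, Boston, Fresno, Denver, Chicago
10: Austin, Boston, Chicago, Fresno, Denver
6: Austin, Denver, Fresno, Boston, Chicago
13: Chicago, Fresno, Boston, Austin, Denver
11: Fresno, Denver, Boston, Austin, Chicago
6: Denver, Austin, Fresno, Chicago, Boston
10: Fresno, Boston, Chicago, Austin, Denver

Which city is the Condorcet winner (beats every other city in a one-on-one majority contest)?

Fresno vs Austin: 34–33
Fresno vs Boston: 46–21
Fresno vs Chicago: 44–23
Fresno vs Denver: 55–12
Fresno beats every other city.

Fresno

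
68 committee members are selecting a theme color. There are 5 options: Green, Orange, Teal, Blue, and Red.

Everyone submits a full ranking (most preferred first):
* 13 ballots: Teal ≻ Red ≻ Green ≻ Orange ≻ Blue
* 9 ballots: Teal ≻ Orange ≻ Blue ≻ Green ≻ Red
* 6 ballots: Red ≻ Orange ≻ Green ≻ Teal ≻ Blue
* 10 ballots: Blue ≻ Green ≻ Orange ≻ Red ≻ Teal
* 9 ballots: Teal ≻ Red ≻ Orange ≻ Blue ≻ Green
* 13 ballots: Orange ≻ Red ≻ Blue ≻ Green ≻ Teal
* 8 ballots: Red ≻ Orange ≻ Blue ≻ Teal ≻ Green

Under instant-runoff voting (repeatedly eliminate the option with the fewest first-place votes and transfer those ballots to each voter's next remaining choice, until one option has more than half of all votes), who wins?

Orange

Round 1: Green 0, Orange 13, Teal 31, Blue 10, Red 14. Green eliminated.
Round 2: Orange 13, Teal 31, Blue 10, Red 14. Blue eliminated.
Round 3: Orange 23, Teal 31, Red 14. Red eliminated.
Round 4: Orange 37, Teal 31. Orange has a majority (≥35).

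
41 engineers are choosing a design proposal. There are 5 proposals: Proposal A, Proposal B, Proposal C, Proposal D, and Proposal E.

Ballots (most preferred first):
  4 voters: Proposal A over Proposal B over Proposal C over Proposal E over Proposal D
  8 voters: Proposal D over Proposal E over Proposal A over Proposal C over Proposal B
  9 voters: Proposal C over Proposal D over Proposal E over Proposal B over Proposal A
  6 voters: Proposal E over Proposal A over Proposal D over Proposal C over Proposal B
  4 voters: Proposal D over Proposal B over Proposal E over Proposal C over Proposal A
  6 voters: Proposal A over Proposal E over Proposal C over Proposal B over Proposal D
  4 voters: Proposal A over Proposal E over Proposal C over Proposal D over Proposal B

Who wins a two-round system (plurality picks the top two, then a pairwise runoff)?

Round 1 first-place votes: Proposal A 14, Proposal B 0, Proposal C 9, Proposal D 12, Proposal E 6. Proposal A and Proposal D advance.
Runoff: Proposal A is ranked above Proposal D on 20 ballots, Proposal D above Proposal A on 21.

Proposal D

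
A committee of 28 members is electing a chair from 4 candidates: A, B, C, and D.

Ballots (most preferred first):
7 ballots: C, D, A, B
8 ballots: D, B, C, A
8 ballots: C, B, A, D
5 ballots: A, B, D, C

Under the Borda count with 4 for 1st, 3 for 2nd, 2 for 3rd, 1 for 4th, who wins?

A: 7×2 + 8×1 + 8×2 + 5×4 = 58
B: 7×1 + 8×3 + 8×3 + 5×3 = 70
C: 7×4 + 8×2 + 8×4 + 5×1 = 81
D: 7×3 + 8×4 + 8×1 + 5×2 = 71

C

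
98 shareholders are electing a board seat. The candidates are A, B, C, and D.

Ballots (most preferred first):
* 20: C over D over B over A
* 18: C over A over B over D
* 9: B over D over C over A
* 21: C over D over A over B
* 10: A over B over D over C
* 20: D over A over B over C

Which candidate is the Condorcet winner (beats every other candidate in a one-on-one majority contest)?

C vs A: 68–30
C vs B: 59–39
C vs D: 59–39
C beats every other candidate.

C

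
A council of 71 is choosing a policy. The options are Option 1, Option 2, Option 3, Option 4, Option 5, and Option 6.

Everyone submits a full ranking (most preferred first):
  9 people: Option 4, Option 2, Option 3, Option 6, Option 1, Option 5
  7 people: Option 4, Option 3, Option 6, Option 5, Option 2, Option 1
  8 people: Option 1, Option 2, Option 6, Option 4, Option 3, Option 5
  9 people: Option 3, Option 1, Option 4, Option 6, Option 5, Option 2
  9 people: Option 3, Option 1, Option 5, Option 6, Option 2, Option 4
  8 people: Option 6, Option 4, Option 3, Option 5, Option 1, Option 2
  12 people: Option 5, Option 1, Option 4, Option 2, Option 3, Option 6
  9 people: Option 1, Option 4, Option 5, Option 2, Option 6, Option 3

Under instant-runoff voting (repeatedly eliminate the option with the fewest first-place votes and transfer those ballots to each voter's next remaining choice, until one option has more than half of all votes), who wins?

Round 1: Option 1 17, Option 2 0, Option 3 18, Option 4 16, Option 5 12, Option 6 8. Option 2 eliminated.
Round 2: Option 1 17, Option 3 18, Option 4 16, Option 5 12, Option 6 8. Option 6 eliminated.
Round 3: Option 1 17, Option 3 18, Option 4 24, Option 5 12. Option 5 eliminated.
Round 4: Option 1 29, Option 3 18, Option 4 24. Option 3 eliminated.
Round 5: Option 1 47, Option 4 24. Option 1 has a majority (≥36).

Option 1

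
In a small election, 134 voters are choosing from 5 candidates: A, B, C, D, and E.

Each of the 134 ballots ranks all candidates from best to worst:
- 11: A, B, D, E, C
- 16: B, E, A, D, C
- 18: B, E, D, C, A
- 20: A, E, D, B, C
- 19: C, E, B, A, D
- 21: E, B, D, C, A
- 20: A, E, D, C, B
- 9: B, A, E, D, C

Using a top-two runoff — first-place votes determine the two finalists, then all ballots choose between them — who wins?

B

Round 1 first-place votes: A 51, B 43, C 19, D 0, E 21. A and B advance.
Runoff: A is ranked above B on 51 ballots, B above A on 83.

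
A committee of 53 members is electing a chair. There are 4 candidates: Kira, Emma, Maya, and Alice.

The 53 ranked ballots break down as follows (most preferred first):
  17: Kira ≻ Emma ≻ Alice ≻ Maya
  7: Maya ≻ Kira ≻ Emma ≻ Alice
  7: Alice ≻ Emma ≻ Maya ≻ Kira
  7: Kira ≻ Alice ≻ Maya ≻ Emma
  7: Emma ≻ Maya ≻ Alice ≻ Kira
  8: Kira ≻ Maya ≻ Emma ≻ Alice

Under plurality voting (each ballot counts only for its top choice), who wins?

Kira

First-place votes: Kira 32, Emma 7, Maya 7, Alice 7.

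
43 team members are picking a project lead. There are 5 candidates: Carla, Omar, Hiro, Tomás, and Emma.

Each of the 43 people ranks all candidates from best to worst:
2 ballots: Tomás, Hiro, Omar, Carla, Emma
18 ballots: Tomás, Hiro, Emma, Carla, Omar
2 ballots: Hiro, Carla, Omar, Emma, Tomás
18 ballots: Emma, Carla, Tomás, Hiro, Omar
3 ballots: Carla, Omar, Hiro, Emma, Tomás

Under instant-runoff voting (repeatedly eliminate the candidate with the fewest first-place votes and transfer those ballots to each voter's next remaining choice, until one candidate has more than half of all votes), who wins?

Emma

Round 1: Carla 3, Omar 0, Hiro 2, Tomás 20, Emma 18. Omar eliminated.
Round 2: Carla 3, Hiro 2, Tomás 20, Emma 18. Hiro eliminated.
Round 3: Carla 5, Tomás 20, Emma 18. Carla eliminated.
Round 4: Tomás 20, Emma 23. Emma has a majority (≥22).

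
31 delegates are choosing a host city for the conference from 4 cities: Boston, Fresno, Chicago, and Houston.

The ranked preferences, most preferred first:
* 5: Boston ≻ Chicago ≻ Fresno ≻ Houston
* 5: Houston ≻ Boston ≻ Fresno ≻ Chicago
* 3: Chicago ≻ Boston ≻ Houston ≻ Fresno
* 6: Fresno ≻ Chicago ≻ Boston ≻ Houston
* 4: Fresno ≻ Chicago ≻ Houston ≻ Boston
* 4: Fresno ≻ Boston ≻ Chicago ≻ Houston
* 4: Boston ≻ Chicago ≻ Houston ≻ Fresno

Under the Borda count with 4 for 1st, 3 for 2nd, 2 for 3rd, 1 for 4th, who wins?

Boston

Boston: 5×4 + 5×3 + 3×3 + 6×2 + 4×1 + 4×3 + 4×4 = 88
Fresno: 5×2 + 5×2 + 3×1 + 6×4 + 4×4 + 4×4 + 4×1 = 83
Chicago: 5×3 + 5×1 + 3×4 + 6×3 + 4×3 + 4×2 + 4×3 = 82
Houston: 5×1 + 5×4 + 3×2 + 6×1 + 4×2 + 4×1 + 4×2 = 57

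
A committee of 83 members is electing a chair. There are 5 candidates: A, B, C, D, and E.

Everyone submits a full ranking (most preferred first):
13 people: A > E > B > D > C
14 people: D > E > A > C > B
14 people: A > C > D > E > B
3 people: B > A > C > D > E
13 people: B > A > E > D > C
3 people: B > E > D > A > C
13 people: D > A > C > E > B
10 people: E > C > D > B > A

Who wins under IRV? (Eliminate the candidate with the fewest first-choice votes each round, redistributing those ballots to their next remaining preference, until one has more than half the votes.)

A

Round 1: A 27, B 19, C 0, D 27, E 10. C eliminated.
Round 2: A 27, B 19, D 27, E 10. E eliminated.
Round 3: A 27, B 19, D 37. B eliminated.
Round 4: A 43, D 40. A has a majority (≥42).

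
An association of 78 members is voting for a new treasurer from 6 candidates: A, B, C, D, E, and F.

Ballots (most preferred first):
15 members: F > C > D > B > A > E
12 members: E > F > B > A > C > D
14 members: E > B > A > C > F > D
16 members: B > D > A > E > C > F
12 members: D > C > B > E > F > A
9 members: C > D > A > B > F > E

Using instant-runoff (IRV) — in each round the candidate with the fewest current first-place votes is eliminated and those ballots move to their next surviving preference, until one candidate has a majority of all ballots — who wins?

Round 1: A 0, B 16, C 9, D 12, E 26, F 15. A eliminated.
Round 2: B 16, C 9, D 12, E 26, F 15. C eliminated.
Round 3: B 16, D 21, E 26, F 15. F eliminated.
Round 4: B 16, D 36, E 26. B eliminated.
Round 5: D 52, E 26. D has a majority (≥40).

D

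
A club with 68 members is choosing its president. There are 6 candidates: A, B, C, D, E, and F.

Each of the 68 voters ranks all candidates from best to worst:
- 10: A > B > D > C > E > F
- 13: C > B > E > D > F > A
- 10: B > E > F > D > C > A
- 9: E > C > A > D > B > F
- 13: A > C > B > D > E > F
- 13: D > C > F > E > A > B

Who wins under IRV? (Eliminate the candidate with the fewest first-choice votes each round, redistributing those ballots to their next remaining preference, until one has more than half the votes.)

D

Round 1: A 23, B 10, C 13, D 13, E 9, F 0. F eliminated.
Round 2: A 23, B 10, C 13, D 13, E 9. E eliminated.
Round 3: A 23, B 10, C 22, D 13. B eliminated.
Round 4: A 23, C 22, D 23. C eliminated.
Round 5: A 32, D 36. D has a majority (≥35).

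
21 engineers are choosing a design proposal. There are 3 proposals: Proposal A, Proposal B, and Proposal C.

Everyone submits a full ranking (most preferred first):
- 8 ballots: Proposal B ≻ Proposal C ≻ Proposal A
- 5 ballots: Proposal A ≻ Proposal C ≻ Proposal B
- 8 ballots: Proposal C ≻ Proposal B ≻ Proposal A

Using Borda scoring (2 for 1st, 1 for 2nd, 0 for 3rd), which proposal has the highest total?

Proposal C

Proposal A: 8×0 + 5×2 + 8×0 = 10
Proposal B: 8×2 + 5×0 + 8×1 = 24
Proposal C: 8×1 + 5×1 + 8×2 = 29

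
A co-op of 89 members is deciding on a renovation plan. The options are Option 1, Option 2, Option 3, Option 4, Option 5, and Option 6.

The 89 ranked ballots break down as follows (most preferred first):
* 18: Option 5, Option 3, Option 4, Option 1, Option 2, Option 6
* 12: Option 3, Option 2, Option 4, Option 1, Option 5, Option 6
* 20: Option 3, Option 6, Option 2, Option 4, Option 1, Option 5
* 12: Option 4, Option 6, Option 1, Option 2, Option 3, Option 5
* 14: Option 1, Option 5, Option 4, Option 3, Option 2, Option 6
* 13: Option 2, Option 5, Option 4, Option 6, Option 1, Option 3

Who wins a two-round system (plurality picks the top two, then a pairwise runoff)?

Round 1 first-place votes: Option 1 14, Option 2 13, Option 3 32, Option 4 12, Option 5 18, Option 6 0. Option 3 and Option 5 advance.
Runoff: Option 3 is ranked above Option 5 on 44 ballots, Option 5 above Option 3 on 45.

Option 5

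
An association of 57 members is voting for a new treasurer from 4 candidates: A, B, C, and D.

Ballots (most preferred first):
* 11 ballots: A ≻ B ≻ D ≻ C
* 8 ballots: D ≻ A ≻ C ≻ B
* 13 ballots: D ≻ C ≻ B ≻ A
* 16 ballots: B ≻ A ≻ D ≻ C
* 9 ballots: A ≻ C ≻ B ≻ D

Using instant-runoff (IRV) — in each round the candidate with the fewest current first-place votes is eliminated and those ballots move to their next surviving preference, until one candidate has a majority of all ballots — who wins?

A

Round 1: A 20, B 16, C 0, D 21. C eliminated.
Round 2: A 20, B 16, D 21. B eliminated.
Round 3: A 36, D 21. A has a majority (≥29).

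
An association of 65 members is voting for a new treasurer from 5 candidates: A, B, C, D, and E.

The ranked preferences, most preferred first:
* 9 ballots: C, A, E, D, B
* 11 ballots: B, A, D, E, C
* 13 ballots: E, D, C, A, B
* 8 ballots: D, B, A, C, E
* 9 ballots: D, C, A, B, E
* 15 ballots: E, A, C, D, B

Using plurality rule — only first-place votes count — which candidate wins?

First-place votes: A 0, B 11, C 9, D 17, E 28.

E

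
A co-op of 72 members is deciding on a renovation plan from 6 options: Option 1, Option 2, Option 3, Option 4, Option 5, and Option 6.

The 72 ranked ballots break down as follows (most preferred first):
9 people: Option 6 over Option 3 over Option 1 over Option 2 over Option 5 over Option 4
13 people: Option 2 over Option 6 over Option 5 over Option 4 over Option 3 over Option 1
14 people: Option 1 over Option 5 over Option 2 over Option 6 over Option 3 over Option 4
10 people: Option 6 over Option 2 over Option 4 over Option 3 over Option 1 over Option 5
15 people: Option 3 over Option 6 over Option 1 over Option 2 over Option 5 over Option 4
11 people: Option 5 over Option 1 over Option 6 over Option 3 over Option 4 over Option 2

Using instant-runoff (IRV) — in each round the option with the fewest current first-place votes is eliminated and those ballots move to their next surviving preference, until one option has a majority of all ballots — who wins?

Option 6

Round 1: Option 1 14, Option 2 13, Option 3 15, Option 4 0, Option 5 11, Option 6 19. Option 4 eliminated.
Round 2: Option 1 14, Option 2 13, Option 3 15, Option 5 11, Option 6 19. Option 5 eliminated.
Round 3: Option 1 25, Option 2 13, Option 3 15, Option 6 19. Option 2 eliminated.
Round 4: Option 1 25, Option 3 15, Option 6 32. Option 3 eliminated.
Round 5: Option 1 25, Option 6 47. Option 6 has a majority (≥37).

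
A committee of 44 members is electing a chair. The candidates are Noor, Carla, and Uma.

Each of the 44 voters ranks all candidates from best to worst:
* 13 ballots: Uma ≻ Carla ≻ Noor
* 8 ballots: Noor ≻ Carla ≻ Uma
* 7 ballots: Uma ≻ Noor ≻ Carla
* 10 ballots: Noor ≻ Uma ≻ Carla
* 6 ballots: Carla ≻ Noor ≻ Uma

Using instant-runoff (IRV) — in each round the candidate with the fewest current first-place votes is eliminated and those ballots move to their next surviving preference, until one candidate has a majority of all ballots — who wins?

Round 1: Noor 18, Carla 6, Uma 20. Carla eliminated.
Round 2: Noor 24, Uma 20. Noor has a majority (≥23).

Noor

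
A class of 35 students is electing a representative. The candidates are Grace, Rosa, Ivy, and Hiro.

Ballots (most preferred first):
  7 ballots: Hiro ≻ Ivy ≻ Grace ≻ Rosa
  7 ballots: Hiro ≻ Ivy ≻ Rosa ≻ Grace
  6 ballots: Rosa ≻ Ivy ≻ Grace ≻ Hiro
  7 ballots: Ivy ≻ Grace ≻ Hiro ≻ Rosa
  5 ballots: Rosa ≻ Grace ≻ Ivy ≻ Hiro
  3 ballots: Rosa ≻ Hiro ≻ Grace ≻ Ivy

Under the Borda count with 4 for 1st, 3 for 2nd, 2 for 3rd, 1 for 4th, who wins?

Grace: 7×2 + 7×1 + 6×2 + 7×3 + 5×3 + 3×2 = 75
Rosa: 7×1 + 7×2 + 6×4 + 7×1 + 5×4 + 3×4 = 84
Ivy: 7×3 + 7×3 + 6×3 + 7×4 + 5×2 + 3×1 = 101
Hiro: 7×4 + 7×4 + 6×1 + 7×2 + 5×1 + 3×3 = 90

Ivy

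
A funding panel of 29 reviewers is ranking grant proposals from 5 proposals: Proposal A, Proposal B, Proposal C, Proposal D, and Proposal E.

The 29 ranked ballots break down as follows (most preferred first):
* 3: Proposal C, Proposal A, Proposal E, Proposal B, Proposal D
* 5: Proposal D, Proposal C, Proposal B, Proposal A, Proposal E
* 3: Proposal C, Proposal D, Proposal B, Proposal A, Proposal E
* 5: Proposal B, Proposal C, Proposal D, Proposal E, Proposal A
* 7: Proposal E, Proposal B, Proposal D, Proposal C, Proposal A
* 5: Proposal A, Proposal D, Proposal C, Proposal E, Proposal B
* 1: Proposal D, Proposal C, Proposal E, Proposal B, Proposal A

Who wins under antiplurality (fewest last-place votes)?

Proposal C

Last-place votes: Proposal A 13, Proposal B 5, Proposal C 0, Proposal D 3, Proposal E 8.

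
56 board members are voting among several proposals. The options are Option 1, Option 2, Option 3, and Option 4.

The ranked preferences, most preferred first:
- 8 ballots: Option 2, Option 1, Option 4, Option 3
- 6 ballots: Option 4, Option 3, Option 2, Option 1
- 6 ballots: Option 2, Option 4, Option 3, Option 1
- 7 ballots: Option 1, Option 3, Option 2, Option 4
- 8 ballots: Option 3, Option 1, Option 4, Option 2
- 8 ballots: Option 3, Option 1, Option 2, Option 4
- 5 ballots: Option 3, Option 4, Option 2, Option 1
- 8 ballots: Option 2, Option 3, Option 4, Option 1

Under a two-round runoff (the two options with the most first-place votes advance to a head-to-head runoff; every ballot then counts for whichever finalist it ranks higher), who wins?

Round 1 first-place votes: Option 1 7, Option 2 22, Option 3 21, Option 4 6. Option 2 and Option 3 advance.
Runoff: Option 2 is ranked above Option 3 on 22 ballots, Option 3 above Option 2 on 34.

Option 3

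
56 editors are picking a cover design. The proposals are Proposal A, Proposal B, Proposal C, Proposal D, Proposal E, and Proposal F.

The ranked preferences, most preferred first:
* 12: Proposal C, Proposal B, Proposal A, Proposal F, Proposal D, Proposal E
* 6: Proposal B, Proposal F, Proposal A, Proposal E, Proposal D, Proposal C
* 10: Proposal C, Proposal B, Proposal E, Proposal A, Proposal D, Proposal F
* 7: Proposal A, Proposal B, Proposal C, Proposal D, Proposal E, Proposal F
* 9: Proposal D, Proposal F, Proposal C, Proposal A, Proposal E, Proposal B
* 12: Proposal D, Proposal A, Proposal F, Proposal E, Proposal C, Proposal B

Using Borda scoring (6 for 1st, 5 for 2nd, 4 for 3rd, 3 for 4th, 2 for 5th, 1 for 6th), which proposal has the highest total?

Proposal A

Proposal A: 12×4 + 6×4 + 10×3 + 7×6 + 9×3 + 12×5 = 231
Proposal B: 12×5 + 6×6 + 10×5 + 7×5 + 9×1 + 12×1 = 202
Proposal C: 12×6 + 6×1 + 10×6 + 7×4 + 9×4 + 12×2 = 226
Proposal D: 12×2 + 6×2 + 10×2 + 7×3 + 9×6 + 12×6 = 203
Proposal E: 12×1 + 6×3 + 10×4 + 7×2 + 9×2 + 12×3 = 138
Proposal F: 12×3 + 6×5 + 10×1 + 7×1 + 9×5 + 12×4 = 176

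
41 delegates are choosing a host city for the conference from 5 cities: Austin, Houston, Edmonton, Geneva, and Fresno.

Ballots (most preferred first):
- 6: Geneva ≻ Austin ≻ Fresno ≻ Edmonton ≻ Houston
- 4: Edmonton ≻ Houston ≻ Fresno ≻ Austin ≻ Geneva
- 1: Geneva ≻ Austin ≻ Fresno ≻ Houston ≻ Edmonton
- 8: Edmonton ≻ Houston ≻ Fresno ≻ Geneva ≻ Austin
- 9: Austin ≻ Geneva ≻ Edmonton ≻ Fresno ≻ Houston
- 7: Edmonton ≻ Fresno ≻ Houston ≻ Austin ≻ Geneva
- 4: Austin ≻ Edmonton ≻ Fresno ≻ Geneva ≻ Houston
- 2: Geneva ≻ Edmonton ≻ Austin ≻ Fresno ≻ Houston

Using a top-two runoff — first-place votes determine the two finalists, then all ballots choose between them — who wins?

Round 1 first-place votes: Austin 13, Houston 0, Edmonton 19, Geneva 9, Fresno 0. Edmonton and Austin advance.
Runoff: Edmonton is ranked above Austin on 21 ballots, Austin above Edmonton on 20.

Edmonton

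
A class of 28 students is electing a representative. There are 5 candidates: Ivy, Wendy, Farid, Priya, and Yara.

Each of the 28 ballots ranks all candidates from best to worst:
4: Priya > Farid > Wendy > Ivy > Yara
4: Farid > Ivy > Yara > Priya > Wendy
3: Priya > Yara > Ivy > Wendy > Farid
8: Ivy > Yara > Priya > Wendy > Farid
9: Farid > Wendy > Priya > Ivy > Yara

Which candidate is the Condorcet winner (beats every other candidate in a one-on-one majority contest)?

Priya

Priya vs Ivy: 16–12
Priya vs Wendy: 19–9
Priya vs Farid: 15–13
Priya vs Yara: 16–12
Priya beats every other candidate.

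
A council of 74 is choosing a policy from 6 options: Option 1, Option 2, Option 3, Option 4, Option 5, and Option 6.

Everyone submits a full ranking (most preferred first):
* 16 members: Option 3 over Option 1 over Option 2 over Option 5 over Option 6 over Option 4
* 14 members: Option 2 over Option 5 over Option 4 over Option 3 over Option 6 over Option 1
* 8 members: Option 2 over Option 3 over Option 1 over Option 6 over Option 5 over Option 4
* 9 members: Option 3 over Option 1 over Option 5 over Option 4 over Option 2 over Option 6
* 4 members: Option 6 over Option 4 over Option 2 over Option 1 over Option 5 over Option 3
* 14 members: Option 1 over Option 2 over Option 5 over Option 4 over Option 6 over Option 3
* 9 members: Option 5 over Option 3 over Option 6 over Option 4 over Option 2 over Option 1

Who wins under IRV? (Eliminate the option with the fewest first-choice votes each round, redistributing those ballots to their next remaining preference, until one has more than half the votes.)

Round 1: Option 1 14, Option 2 22, Option 3 25, Option 4 0, Option 5 9, Option 6 4. Option 4 eliminated.
Round 2: Option 1 14, Option 2 22, Option 3 25, Option 5 9, Option 6 4. Option 6 eliminated.
Round 3: Option 1 14, Option 2 26, Option 3 25, Option 5 9. Option 5 eliminated.
Round 4: Option 1 14, Option 2 26, Option 3 34. Option 1 eliminated.
Round 5: Option 2 40, Option 3 34. Option 2 has a majority (≥38).

Option 2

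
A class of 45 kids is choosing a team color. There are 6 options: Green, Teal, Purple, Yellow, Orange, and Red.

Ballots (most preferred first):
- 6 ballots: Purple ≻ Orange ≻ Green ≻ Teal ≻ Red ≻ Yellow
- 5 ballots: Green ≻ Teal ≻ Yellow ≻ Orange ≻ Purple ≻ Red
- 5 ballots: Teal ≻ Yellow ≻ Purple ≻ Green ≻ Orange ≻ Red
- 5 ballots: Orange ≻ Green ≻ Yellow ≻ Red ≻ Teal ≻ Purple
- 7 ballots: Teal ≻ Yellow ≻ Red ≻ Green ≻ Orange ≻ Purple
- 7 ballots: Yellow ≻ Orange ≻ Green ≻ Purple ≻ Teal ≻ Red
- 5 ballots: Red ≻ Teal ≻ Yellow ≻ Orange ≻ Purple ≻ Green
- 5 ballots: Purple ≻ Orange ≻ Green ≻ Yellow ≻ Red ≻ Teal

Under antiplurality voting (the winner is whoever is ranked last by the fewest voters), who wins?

Last-place votes: Green 5, Teal 5, Purple 12, Yellow 6, Orange 0, Red 17.

Orange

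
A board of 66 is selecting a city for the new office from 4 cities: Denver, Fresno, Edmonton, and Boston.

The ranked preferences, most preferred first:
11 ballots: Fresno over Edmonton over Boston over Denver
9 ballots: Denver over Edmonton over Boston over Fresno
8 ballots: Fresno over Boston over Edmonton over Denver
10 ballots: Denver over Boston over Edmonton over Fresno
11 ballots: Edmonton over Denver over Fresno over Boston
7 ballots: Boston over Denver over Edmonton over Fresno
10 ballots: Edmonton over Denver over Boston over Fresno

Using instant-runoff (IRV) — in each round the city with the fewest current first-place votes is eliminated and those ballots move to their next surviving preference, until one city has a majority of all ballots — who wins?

Round 1: Denver 19, Fresno 19, Edmonton 21, Boston 7. Boston eliminated.
Round 2: Denver 26, Fresno 19, Edmonton 21. Fresno eliminated.
Round 3: Denver 26, Edmonton 40. Edmonton has a majority (≥34).

Edmonton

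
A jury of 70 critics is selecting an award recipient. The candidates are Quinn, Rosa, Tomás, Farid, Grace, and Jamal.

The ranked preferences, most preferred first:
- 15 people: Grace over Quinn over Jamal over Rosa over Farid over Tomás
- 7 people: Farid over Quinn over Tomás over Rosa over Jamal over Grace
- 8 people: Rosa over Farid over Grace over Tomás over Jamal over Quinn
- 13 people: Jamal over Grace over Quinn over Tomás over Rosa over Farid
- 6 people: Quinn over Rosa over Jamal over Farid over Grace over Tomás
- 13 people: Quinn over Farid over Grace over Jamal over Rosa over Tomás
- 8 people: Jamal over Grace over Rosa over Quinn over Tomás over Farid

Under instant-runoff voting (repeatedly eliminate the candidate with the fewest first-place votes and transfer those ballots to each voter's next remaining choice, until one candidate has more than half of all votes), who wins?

Round 1: Quinn 19, Rosa 8, Tomás 0, Farid 7, Grace 15, Jamal 21. Tomás eliminated.
Round 2: Quinn 19, Rosa 8, Farid 7, Grace 15, Jamal 21. Farid eliminated.
Round 3: Quinn 26, Rosa 8, Grace 15, Jamal 21. Rosa eliminated.
Round 4: Quinn 26, Grace 23, Jamal 21. Jamal eliminated.
Round 5: Quinn 26, Grace 44. Grace has a majority (≥36).

Grace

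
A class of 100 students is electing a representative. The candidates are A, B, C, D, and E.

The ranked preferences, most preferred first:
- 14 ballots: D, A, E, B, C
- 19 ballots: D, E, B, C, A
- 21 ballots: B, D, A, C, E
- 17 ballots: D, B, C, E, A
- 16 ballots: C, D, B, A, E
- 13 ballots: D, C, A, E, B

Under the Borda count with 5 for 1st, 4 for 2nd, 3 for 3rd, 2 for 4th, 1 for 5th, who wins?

A: 14×4 + 19×1 + 21×3 + 17×1 + 16×2 + 13×3 = 226
B: 14×2 + 19×3 + 21×5 + 17×4 + 16×3 + 13×1 = 319
C: 14×1 + 19×2 + 21×2 + 17×3 + 16×5 + 13×4 = 277
D: 14×5 + 19×5 + 21×4 + 17×5 + 16×4 + 13×5 = 463
E: 14×3 + 19×4 + 21×1 + 17×2 + 16×1 + 13×2 = 215

D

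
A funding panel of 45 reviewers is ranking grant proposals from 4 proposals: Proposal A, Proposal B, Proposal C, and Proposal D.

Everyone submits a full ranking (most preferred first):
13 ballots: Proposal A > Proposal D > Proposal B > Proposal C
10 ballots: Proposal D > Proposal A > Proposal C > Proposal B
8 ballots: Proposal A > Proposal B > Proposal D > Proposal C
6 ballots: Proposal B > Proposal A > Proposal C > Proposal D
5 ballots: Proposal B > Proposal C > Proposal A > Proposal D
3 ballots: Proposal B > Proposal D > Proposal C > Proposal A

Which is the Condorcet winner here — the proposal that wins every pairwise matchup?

Proposal A vs Proposal B: 31–14
Proposal A vs Proposal C: 37–8
Proposal A vs Proposal D: 32–13
Proposal A beats every other proposal.

Proposal A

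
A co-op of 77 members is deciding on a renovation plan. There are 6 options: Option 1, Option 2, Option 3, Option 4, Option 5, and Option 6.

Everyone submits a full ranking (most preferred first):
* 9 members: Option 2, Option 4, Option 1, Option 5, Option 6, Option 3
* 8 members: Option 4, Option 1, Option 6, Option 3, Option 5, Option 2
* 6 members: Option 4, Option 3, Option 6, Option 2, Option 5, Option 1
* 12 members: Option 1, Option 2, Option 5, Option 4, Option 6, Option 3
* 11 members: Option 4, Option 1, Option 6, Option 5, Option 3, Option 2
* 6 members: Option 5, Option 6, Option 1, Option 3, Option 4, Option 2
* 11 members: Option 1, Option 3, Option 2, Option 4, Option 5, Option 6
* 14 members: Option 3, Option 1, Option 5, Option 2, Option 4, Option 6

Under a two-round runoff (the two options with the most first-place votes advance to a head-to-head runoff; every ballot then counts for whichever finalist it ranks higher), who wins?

Round 1 first-place votes: Option 1 23, Option 2 9, Option 3 14, Option 4 25, Option 5 6, Option 6 0. Option 4 and Option 1 advance.
Runoff: Option 4 is ranked above Option 1 on 34 ballots, Option 1 above Option 4 on 43.

Option 1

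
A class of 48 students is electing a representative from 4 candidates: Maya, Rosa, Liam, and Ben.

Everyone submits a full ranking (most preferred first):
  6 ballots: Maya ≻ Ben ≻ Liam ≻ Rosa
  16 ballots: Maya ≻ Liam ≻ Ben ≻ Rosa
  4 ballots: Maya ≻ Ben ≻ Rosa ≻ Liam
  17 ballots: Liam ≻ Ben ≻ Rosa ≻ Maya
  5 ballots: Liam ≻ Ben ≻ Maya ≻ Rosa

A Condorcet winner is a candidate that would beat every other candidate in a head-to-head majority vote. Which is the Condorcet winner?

Maya vs Rosa: 31–17
Maya vs Liam: 26–22
Maya vs Ben: 26–22
Maya beats every other candidate.

Maya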